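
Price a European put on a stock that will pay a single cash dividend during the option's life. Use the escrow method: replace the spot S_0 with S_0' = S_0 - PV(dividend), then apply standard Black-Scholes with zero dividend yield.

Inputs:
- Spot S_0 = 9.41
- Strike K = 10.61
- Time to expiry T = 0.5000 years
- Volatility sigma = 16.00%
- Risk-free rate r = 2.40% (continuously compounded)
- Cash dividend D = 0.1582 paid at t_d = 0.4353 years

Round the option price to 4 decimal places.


Answer: Price = 1.3059

Derivation:
PV(D) = D * exp(-r * t_d) = 0.1582 * 0.98960718 = 0.15655586
S_0' = S_0 - PV(D) = 9.4100 - 0.15655586 = 9.25344414
d1 = (ln(S_0'/K) + (r + sigma^2/2)*T) / (sigma*sqrt(T)) = -1.04652803
d2 = d1 - sigma*sqrt(T) = -1.15966511
exp(-rT) = 0.98807171
N(-d1) = 0.85234134; N(-d2) = 0.87690741
P = K * exp(-rT) * N(-d2) - S_0' * N(-d1) = 10.6100 * 0.98807171 * 0.87690741 - 9.25344414 * 0.85234134 = 1.3059


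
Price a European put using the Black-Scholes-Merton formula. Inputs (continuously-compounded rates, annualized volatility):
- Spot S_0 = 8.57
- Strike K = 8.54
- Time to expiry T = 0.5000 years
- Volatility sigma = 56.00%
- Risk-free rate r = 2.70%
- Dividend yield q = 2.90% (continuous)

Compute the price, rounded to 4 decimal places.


Answer: Price = 1.3135

Derivation:
d1 = (ln(S/K) + (r - q + 0.5*sigma^2) * T) / (sigma * sqrt(T)) = 0.20432033
d2 = d1 - sigma * sqrt(T) = -0.19165946
exp(-rT) = 0.98659072; exp(-qT) = 0.98560462
P = K * exp(-rT) * N(-d2) - S_0 * exp(-qT) * N(-d1)
N(-d1) = 0.41905159; N(-d2) = 0.57599552
P = 8.5400 * 0.98659072 * 0.57599552 - 8.5700 * 0.98560462 * 0.41905159 = 1.3135


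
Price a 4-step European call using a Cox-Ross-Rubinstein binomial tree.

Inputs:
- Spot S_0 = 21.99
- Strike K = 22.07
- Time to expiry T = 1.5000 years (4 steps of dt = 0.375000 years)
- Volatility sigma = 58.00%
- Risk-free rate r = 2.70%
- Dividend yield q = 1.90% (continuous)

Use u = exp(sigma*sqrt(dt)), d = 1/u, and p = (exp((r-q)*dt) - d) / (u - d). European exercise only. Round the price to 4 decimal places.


Answer: Price = V(0,0) = 5.6558

Derivation:
dt = T/N = 0.375000
u = exp(sigma*sqrt(dt)) = 1.426432; d = 1/u = 0.701050
p = (exp((r-q)*dt) - d) / (u - d) = 0.416270
Discount per step: exp(-r*dt) = 0.989926
Stock lattice S(k, i) with i counting down-moves:
  k=0: S(0,0) = 21.9900
  k=1: S(1,0) = 31.3672; S(1,1) = 15.4161
  k=2: S(2,0) = 44.7432; S(2,1) = 21.9900; S(2,2) = 10.8075
  k=3: S(3,0) = 63.8231; S(3,1) = 31.3672; S(3,2) = 15.4161; S(3,3) = 7.5766
  k=4: S(4,0) = 91.0394; S(4,1) = 44.7432; S(4,2) = 21.9900; S(4,3) = 10.8075; S(4,4) = 5.3116
Terminal payoffs V(N, i) = max(S_T - K, 0):
  V(4,0) = 68.969352; V(4,1) = 22.673216; V(4,2) = 0.000000; V(4,3) = 0.000000; V(4,4) = 0.000000
Backward induction: V(k, i) = exp(-r*dt) * [p * V(k+1, i) + (1-p) * V(k+1, i+1)].
  V(3,0) = exp(-r*dt) * [p*68.969352 + (1-p)*22.673216] = 41.522349
  V(3,1) = exp(-r*dt) * [p*22.673216 + (1-p)*0.000000] = 9.343095
  V(3,2) = exp(-r*dt) * [p*0.000000 + (1-p)*0.000000] = 0.000000
  V(3,3) = exp(-r*dt) * [p*0.000000 + (1-p)*0.000000] = 0.000000
  V(2,0) = exp(-r*dt) * [p*41.522349 + (1-p)*9.343095] = 22.509282
  V(2,1) = exp(-r*dt) * [p*9.343095 + (1-p)*0.000000] = 3.850068
  V(2,2) = exp(-r*dt) * [p*0.000000 + (1-p)*0.000000] = 0.000000
  V(1,0) = exp(-r*dt) * [p*22.509282 + (1-p)*3.850068] = 11.500303
  V(1,1) = exp(-r*dt) * [p*3.850068 + (1-p)*0.000000] = 1.586522
  V(0,0) = exp(-r*dt) * [p*11.500303 + (1-p)*1.586522] = 5.655774


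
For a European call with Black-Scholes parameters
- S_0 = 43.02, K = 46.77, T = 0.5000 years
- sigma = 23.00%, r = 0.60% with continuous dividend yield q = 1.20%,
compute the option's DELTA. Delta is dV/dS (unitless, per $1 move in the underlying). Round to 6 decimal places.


d1 = -0.4510225136; d2 = -0.6136570733
phi(d1) = 0.3603609226; exp(-qT) = 0.9940179641; exp(-rT) = 0.9970044955
N(d1) = 0.3259866614
Delta = exp(-qT) * N(d1) = 0.9940179641 * 0.3259866614 = 0.324037

Answer: Delta = 0.324037


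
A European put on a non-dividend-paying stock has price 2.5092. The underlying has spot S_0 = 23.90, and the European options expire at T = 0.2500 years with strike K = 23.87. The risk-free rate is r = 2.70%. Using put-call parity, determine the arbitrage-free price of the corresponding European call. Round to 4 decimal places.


Put-call parity: C - P = S_0 * exp(-qT) - K * exp(-rT).
S_0 * exp(-qT) = 23.9000 * 1.00000000 = 23.90000000
K * exp(-rT) = 23.8700 * 0.99327273 = 23.70942007
C = P + S*exp(-qT) - K*exp(-rT)
C = 2.5092 + 23.90000000 - 23.70942007 = 2.6998

Answer: Call price = 2.6998


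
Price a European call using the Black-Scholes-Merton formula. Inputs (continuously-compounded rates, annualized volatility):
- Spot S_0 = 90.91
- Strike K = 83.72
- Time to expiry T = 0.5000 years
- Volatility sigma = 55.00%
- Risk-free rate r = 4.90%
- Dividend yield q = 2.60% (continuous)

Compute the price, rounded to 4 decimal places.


Answer: Price = 17.6146

Derivation:
d1 = (ln(S/K) + (r - q + 0.5*sigma^2) * T) / (sigma * sqrt(T)) = 0.43587890
d2 = d1 - sigma * sqrt(T) = 0.04697017
exp(-rT) = 0.97579769; exp(-qT) = 0.98708414
C = S_0 * exp(-qT) * N(d1) - K * exp(-rT) * N(d2)
N(d1) = 0.66853770; N(d2) = 0.51873150
C = 90.9100 * 0.98708414 * 0.66853770 - 83.7200 * 0.97579769 * 0.51873150 = 17.6146


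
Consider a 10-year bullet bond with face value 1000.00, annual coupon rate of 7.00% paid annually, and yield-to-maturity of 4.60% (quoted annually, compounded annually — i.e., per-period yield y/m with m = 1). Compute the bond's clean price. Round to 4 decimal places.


Answer: Price = 1188.9750

Derivation:
Coupon per period c = face * coupon_rate / m = 70.000000
Periods per year m = 1; per-period yield y/m = 0.046000
Number of cashflows N = 10
Cashflows (t years, CF_t, discount factor 1/(1+y/m)^(m*t), PV):
  t = 1.0000: CF_t = 70.000000, DF = 0.956023, PV = 66.921606
  t = 2.0000: CF_t = 70.000000, DF = 0.913980, PV = 63.978591
  t = 3.0000: CF_t = 70.000000, DF = 0.873786, PV = 61.165001
  t = 4.0000: CF_t = 70.000000, DF = 0.835359, PV = 58.475144
  t = 5.0000: CF_t = 70.000000, DF = 0.798623, PV = 55.903580
  t = 6.0000: CF_t = 70.000000, DF = 0.763501, PV = 53.445105
  t = 7.0000: CF_t = 70.000000, DF = 0.729925, PV = 51.094746
  t = 8.0000: CF_t = 70.000000, DF = 0.697825, PV = 48.847750
  t = 9.0000: CF_t = 70.000000, DF = 0.667137, PV = 46.699570
  t = 10.0000: CF_t = 1070.000000, DF = 0.637798, PV = 682.443863
Price P = sum_t PV_t = 1188.974955


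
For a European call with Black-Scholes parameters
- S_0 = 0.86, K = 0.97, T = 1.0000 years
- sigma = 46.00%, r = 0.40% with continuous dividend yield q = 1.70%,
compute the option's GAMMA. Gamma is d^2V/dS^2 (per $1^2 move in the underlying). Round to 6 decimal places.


d1 = -0.0599210484; d2 = -0.5199210484
phi(d1) = 0.3982267154; exp(-qT) = 0.9831436846; exp(-rT) = 0.9960079893
Gamma = exp(-qT) * phi(d1) / (S * sigma * sqrt(T)) = 0.9831436846 * 0.3982267154 / (0.8600 * 0.4600 * 1.0000000000) = 0.989672

Answer: Gamma = 0.989672


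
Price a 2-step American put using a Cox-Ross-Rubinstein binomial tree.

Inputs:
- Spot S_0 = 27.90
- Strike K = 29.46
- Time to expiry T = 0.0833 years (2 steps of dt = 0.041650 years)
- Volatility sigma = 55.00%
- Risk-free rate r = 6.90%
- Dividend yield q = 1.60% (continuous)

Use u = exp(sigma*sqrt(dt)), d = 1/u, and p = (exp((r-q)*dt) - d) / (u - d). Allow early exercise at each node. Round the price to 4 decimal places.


dt = T/N = 0.041650
u = exp(sigma*sqrt(dt)) = 1.118788; d = 1/u = 0.893825
p = (exp((r-q)*dt) - d) / (u - d) = 0.481791
Discount per step: exp(-r*dt) = 0.997130
Stock lattice S(k, i) with i counting down-moves:
  k=0: S(0,0) = 27.9000
  k=1: S(1,0) = 31.2142; S(1,1) = 24.9377
  k=2: S(2,0) = 34.9220; S(2,1) = 27.9000; S(2,2) = 22.2899
Terminal payoffs V(N, i) = max(K - S_T, 0):
  V(2,0) = 0.000000; V(2,1) = 1.560000; V(2,2) = 7.170069
Backward induction: V(k, i) = exp(-r*dt) * [p * V(k+1, i) + (1-p) * V(k+1, i+1)]; then take max(V_cont, immediate exercise) for American.
  V(1,0) = exp(-r*dt) * [p*0.000000 + (1-p)*1.560000] = 0.806086; exercise = 0.000000; V(1,0) = max -> 0.806086
  V(1,1) = exp(-r*dt) * [p*1.560000 + (1-p)*7.170069] = 4.454367; exercise = 4.522296; V(1,1) = max -> 4.522296
  V(0,0) = exp(-r*dt) * [p*0.806086 + (1-p)*4.522296] = 2.724019; exercise = 1.560000; V(0,0) = max -> 2.724019

Answer: Price = V(0,0) = 2.7240


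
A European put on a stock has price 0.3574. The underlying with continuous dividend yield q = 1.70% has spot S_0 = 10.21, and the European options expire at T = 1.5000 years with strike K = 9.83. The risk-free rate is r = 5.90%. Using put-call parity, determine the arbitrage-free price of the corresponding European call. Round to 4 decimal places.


Put-call parity: C - P = S_0 * exp(-qT) - K * exp(-rT).
S_0 * exp(-qT) = 10.2100 * 0.97482238 = 9.95293649
K * exp(-rT) = 9.8300 * 0.91530311 = 8.99742958
C = P + S*exp(-qT) - K*exp(-rT)
C = 0.3574 + 9.95293649 - 8.99742958 = 1.3129

Answer: Call price = 1.3129


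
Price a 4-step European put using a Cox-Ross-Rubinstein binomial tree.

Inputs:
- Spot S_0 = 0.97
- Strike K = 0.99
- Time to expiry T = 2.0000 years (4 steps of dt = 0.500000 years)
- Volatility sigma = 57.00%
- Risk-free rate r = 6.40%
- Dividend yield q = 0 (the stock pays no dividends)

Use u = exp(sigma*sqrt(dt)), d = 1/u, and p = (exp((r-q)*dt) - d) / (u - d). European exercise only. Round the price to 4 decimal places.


dt = T/N = 0.500000
u = exp(sigma*sqrt(dt)) = 1.496383; d = 1/u = 0.668278
p = (exp((r-q)*dt) - d) / (u - d) = 0.439847
Discount per step: exp(-r*dt) = 0.968507
Stock lattice S(k, i) with i counting down-moves:
  k=0: S(0,0) = 0.9700
  k=1: S(1,0) = 1.4515; S(1,1) = 0.6482
  k=2: S(2,0) = 2.1720; S(2,1) = 0.9700; S(2,2) = 0.4332
  k=3: S(3,0) = 3.2501; S(3,1) = 1.4515; S(3,2) = 0.6482; S(3,3) = 0.2895
  k=4: S(4,0) = 4.8634; S(4,1) = 2.1720; S(4,2) = 0.9700; S(4,3) = 0.4332; S(4,4) = 0.1935
Terminal payoffs V(N, i) = max(K - S_T, 0):
  V(4,0) = 0.000000; V(4,1) = 0.000000; V(4,2) = 0.020000; V(4,3) = 0.556802; V(4,4) = 0.796536
Backward induction: V(k, i) = exp(-r*dt) * [p * V(k+1, i) + (1-p) * V(k+1, i+1)].
  V(3,0) = exp(-r*dt) * [p*0.000000 + (1-p)*0.000000] = 0.000000
  V(3,1) = exp(-r*dt) * [p*0.000000 + (1-p)*0.020000] = 0.010850
  V(3,2) = exp(-r*dt) * [p*0.020000 + (1-p)*0.556802] = 0.310592
  V(3,3) = exp(-r*dt) * [p*0.556802 + (1-p)*0.796536] = 0.669325
  V(2,0) = exp(-r*dt) * [p*0.000000 + (1-p)*0.010850] = 0.005886
  V(2,1) = exp(-r*dt) * [p*0.010850 + (1-p)*0.310592] = 0.173122
  V(2,2) = exp(-r*dt) * [p*0.310592 + (1-p)*0.669325] = 0.495427
  V(1,0) = exp(-r*dt) * [p*0.005886 + (1-p)*0.173122] = 0.096428
  V(1,1) = exp(-r*dt) * [p*0.173122 + (1-p)*0.495427] = 0.342524
  V(0,0) = exp(-r*dt) * [p*0.096428 + (1-p)*0.342524] = 0.226901

Answer: Price = V(0,0) = 0.2269


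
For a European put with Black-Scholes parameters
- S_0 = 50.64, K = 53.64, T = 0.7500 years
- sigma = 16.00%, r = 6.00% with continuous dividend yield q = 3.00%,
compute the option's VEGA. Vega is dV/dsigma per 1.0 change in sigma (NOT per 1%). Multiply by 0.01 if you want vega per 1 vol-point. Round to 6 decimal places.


Answer: Vega = 16.820369

Derivation:
d1 = -0.1836932299; d2 = -0.3222572945
phi(d1) = 0.3922679469; exp(-qT) = 0.9777512372; exp(-rT) = 0.9559974818
Vega = S * exp(-qT) * phi(d1) * sqrt(T) = 50.6400 * 0.9777512372 * 0.3922679469 * 0.8660254038 = 16.820369


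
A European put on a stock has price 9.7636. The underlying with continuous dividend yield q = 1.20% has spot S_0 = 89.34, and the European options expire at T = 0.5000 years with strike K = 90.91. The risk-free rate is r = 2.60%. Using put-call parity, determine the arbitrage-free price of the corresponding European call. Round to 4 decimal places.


Put-call parity: C - P = S_0 * exp(-qT) - K * exp(-rT).
S_0 * exp(-qT) = 89.3400 * 0.99401796 = 88.80556491
K * exp(-rT) = 90.9100 * 0.98708414 = 89.73581871
C = P + S*exp(-qT) - K*exp(-rT)
C = 9.7636 + 88.80556491 - 89.73581871 = 8.8333

Answer: Call price = 8.8333


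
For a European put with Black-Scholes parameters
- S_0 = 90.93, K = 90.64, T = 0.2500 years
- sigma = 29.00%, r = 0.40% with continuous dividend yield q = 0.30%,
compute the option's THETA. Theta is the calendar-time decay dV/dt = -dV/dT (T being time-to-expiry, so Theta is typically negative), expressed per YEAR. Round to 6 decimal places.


d1 = 0.0962542277; d2 = -0.0487457723
phi(d1) = 0.3970984789; exp(-qT) = 0.9992502812; exp(-rT) = 0.9990004998
Theta = -S*exp(-qT)*phi(d1)*sigma/(2*sqrt(T)) + r*K*exp(-rT)*N(-d2) - q*S*exp(-qT)*N(-d1)
N(-d1) = 0.4616593316; N(-d2) = 0.5194390509; sqrt(T) = 0.5000000000
Term 1 = -90.9300 * 0.9992502812 * 0.3970984789 * 0.2900 / (2 * 0.5000000000) = -10.4635171778
Term 2 = 0.0040 * 90.6400 * 0.9990004998 * 0.5194390509 = 0.1881395886
Term 3 = -0.0030 * 90.9300 * 0.9992502812 * 0.4616593316 = -0.1258416324
Theta = -10.4635171778 + (0.1881395886) + (-0.1258416324) = -10.401219

Answer: Theta = -10.401219


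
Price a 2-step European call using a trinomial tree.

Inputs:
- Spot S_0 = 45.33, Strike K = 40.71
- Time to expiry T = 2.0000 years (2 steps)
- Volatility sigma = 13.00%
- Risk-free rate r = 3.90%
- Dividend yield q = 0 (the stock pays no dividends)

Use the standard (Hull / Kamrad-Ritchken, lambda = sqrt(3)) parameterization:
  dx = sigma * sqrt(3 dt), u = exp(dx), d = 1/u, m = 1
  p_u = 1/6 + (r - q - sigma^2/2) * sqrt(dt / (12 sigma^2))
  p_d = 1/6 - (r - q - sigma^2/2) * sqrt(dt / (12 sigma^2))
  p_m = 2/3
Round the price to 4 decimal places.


dt = T/N = 1.000000; dx = sigma*sqrt(3*dt) = 0.225167
u = exp(dx) = 1.252531; d = 1/u = 0.798383
p_u = 0.234505, p_m = 0.666667, p_d = 0.098828
Discount per step: exp(-r*dt) = 0.961751
Stock lattice S(k, j) with j the centered position index:
  k=0: S(0,+0) = 45.3300
  k=1: S(1,-1) = 36.1907; S(1,+0) = 45.3300; S(1,+1) = 56.7772
  k=2: S(2,-2) = 28.8941; S(2,-1) = 36.1907; S(2,+0) = 45.3300; S(2,+1) = 56.7772; S(2,+2) = 71.1153
Terminal payoffs V(N, j) = max(S_T - K, 0):
  V(2,-2) = 0.000000; V(2,-1) = 0.000000; V(2,+0) = 4.620000; V(2,+1) = 16.067247; V(2,+2) = 30.405284
Backward induction: V(k, j) = exp(-r*dt) * [p_u * V(k+1, j+1) + p_m * V(k+1, j) + p_d * V(k+1, j-1)]
  V(1,-1) = exp(-r*dt) * [p_u*4.620000 + p_m*0.000000 + p_d*0.000000] = 1.041975
  V(1,+0) = exp(-r*dt) * [p_u*16.067247 + p_m*4.620000 + p_d*0.000000] = 6.585929
  V(1,+1) = exp(-r*dt) * [p_u*30.405284 + p_m*16.067247 + p_d*4.620000] = 17.598388
  V(0,+0) = exp(-r*dt) * [p_u*17.598388 + p_m*6.585929 + p_d*1.041975] = 8.290783

Answer: Price = V(0,0) = 8.2908


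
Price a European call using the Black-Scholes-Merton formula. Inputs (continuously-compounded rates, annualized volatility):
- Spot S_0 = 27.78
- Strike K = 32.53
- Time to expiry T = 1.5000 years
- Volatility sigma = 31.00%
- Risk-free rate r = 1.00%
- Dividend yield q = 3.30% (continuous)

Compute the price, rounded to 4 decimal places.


d1 = (ln(S/K) + (r - q + 0.5*sigma^2) * T) / (sigma * sqrt(T)) = -0.31677803
d2 = d1 - sigma * sqrt(T) = -0.69644894
exp(-rT) = 0.98511194; exp(-qT) = 0.95170516
C = S_0 * exp(-qT) * N(d1) - K * exp(-rT) * N(d2)
N(d1) = 0.37570602; N(d2) = 0.24307386
C = 27.7800 * 0.95170516 * 0.37570602 - 32.5300 * 0.98511194 * 0.24307386 = 2.1436

Answer: Price = 2.1436


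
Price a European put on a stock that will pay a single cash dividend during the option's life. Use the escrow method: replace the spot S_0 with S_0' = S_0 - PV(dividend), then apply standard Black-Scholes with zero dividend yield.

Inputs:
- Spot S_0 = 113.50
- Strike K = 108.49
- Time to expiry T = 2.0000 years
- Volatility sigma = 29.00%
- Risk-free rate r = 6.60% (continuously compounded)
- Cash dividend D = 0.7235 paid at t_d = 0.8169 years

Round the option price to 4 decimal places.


Answer: Price = 9.4423

Derivation:
PV(D) = D * exp(-r * t_d) = 0.7235 * 0.94751226 = 0.68552512
S_0' = S_0 - PV(D) = 113.5000 - 0.68552512 = 112.81447488
d1 = (ln(S_0'/K) + (r + sigma^2/2)*T) / (sigma*sqrt(T)) = 0.62222142
d2 = d1 - sigma*sqrt(T) = 0.21209949
exp(-rT) = 0.87634100
N(-d1) = 0.26689814; N(-d2) = 0.41601471
P = K * exp(-rT) * N(-d2) - S_0' * N(-d1) = 108.4900 * 0.87634100 * 0.41601471 - 112.81447488 * 0.26689814 = 9.4423


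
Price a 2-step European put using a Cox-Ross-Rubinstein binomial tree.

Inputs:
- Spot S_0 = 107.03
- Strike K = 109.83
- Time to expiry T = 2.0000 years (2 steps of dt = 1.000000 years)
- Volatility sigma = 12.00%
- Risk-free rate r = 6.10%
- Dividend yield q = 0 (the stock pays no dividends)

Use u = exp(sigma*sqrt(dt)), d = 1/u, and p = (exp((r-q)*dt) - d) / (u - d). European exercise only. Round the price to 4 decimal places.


Answer: Price = V(0,0) = 2.6097

Derivation:
dt = T/N = 1.000000
u = exp(sigma*sqrt(dt)) = 1.127497; d = 1/u = 0.886920
p = (exp((r-q)*dt) - d) / (u - d) = 0.731487
Discount per step: exp(-r*dt) = 0.940823
Stock lattice S(k, i) with i counting down-moves:
  k=0: S(0,0) = 107.0300
  k=1: S(1,0) = 120.6760; S(1,1) = 94.9271
  k=2: S(2,0) = 136.0618; S(2,1) = 107.0300; S(2,2) = 84.1928
Terminal payoffs V(N, i) = max(K - S_T, 0):
  V(2,0) = 0.000000; V(2,1) = 2.800000; V(2,2) = 25.637220
Backward induction: V(k, i) = exp(-r*dt) * [p * V(k+1, i) + (1-p) * V(k+1, i+1)].
  V(1,0) = exp(-r*dt) * [p*0.000000 + (1-p)*2.800000] = 0.707346
  V(1,1) = exp(-r*dt) * [p*2.800000 + (1-p)*25.637220] = 8.403522
  V(0,0) = exp(-r*dt) * [p*0.707346 + (1-p)*8.403522] = 2.609722


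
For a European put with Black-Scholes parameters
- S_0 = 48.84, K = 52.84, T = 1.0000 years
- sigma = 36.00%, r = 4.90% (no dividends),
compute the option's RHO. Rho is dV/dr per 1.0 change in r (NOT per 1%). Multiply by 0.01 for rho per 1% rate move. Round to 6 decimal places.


Answer: Rho = -30.366672

Derivation:
d1 = 0.0974476933; d2 = -0.2625523067
phi(d1) = 0.3970525816; exp(-qT) = 1.0000000000; exp(-rT) = 0.9521811297
N(-d2) = 0.6035521678
Rho = -K*T*exp(-rT)*N(-d2) = -52.8400 * 1.0000 * 0.9521811297 * 0.6035521678 = -30.366672


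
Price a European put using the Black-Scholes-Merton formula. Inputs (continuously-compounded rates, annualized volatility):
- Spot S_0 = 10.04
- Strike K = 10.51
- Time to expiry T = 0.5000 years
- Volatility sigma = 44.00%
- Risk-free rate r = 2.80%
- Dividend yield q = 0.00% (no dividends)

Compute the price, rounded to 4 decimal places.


Answer: Price = 1.4296

Derivation:
d1 = (ln(S/K) + (r - q + 0.5*sigma^2) * T) / (sigma * sqrt(T)) = 0.05351490
d2 = d1 - sigma * sqrt(T) = -0.25761208
exp(-rT) = 0.98609754; exp(-qT) = 1.00000000
P = K * exp(-rT) * N(-d2) - S_0 * exp(-qT) * N(-d1)
N(-d1) = 0.47866083; N(-d2) = 0.60164685
P = 10.5100 * 0.98609754 * 0.60164685 - 10.0400 * 1.00000000 * 0.47866083 = 1.4296


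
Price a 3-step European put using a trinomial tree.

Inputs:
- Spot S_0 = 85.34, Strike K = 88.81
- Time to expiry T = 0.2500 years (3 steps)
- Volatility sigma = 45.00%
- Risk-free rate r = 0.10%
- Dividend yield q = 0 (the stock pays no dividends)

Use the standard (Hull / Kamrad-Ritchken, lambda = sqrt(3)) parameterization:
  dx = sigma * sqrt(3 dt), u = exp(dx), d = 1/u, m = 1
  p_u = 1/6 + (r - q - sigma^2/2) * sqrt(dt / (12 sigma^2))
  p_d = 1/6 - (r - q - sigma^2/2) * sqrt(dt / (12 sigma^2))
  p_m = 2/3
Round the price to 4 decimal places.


Answer: Price = V(0,0) = 9.4737

Derivation:
dt = T/N = 0.083333; dx = sigma*sqrt(3*dt) = 0.225000
u = exp(dx) = 1.252323; d = 1/u = 0.798516
p_u = 0.148102, p_m = 0.666667, p_d = 0.185231
Discount per step: exp(-r*dt) = 0.999917
Stock lattice S(k, j) with j the centered position index:
  k=0: S(0,+0) = 85.3400
  k=1: S(1,-1) = 68.1454; S(1,+0) = 85.3400; S(1,+1) = 106.8732
  k=2: S(2,-2) = 54.4152; S(2,-1) = 68.1454; S(2,+0) = 85.3400; S(2,+1) = 106.8732; S(2,+2) = 133.8398
  k=3: S(3,-3) = 43.4514; S(3,-2) = 54.4152; S(3,-1) = 68.1454; S(3,+0) = 85.3400; S(3,+1) = 106.8732; S(3,+2) = 133.8398; S(3,+3) = 167.6106
Terminal payoffs V(N, j) = max(K - S_T, 0):
  V(3,-3) = 45.358591; V(3,-2) = 34.394814; V(3,-1) = 20.664626; V(3,+0) = 3.470000; V(3,+1) = 0.000000; V(3,+2) = 0.000000; V(3,+3) = 0.000000
Backward induction: V(k, j) = exp(-r*dt) * [p_u * V(k+1, j+1) + p_m * V(k+1, j) + p_d * V(k+1, j-1)]
  V(2,-2) = exp(-r*dt) * [p_u*20.664626 + p_m*34.394814 + p_d*45.358591] = 34.389318
  V(2,-1) = exp(-r*dt) * [p_u*3.470000 + p_m*20.664626 + p_d*34.394814] = 20.659611
  V(2,+0) = exp(-r*dt) * [p_u*0.000000 + p_m*3.470000 + p_d*20.664626] = 6.140561
  V(2,+1) = exp(-r*dt) * [p_u*0.000000 + p_m*0.000000 + p_d*3.470000] = 0.642700
  V(2,+2) = exp(-r*dt) * [p_u*0.000000 + p_m*0.000000 + p_d*0.000000] = 0.000000
  V(1,-1) = exp(-r*dt) * [p_u*6.140561 + p_m*20.659611 + p_d*34.389318] = 21.050733
  V(1,+0) = exp(-r*dt) * [p_u*0.642700 + p_m*6.140561 + p_d*20.659611] = 8.015035
  V(1,+1) = exp(-r*dt) * [p_u*0.000000 + p_m*0.642700 + p_d*6.140561] = 1.565761
  V(0,+0) = exp(-r*dt) * [p_u*1.565761 + p_m*8.015035 + p_d*21.050733] = 9.473717


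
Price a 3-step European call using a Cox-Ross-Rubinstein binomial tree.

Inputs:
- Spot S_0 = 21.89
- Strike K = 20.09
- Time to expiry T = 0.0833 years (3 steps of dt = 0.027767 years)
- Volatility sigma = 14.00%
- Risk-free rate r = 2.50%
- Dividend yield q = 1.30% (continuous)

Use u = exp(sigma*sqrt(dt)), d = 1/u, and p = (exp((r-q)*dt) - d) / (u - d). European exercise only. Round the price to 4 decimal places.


dt = T/N = 0.027767
u = exp(sigma*sqrt(dt)) = 1.023603; d = 1/u = 0.976941
p = (exp((r-q)*dt) - d) / (u - d) = 0.501310
Discount per step: exp(-r*dt) = 0.999306
Stock lattice S(k, i) with i counting down-moves:
  k=0: S(0,0) = 21.8900
  k=1: S(1,0) = 22.4067; S(1,1) = 21.3852
  k=2: S(2,0) = 22.9355; S(2,1) = 21.8900; S(2,2) = 20.8921
  k=3: S(3,0) = 23.4769; S(3,1) = 22.4067; S(3,2) = 21.3852; S(3,3) = 20.4104
Terminal payoffs V(N, i) = max(S_T - K, 0):
  V(3,0) = 3.386875; V(3,1) = 2.316668; V(3,2) = 1.295246; V(3,3) = 0.320386
Backward induction: V(k, i) = exp(-r*dt) * [p * V(k+1, i) + (1-p) * V(k+1, i+1)].
  V(2,0) = exp(-r*dt) * [p*3.386875 + (1-p)*2.316668] = 2.851194
  V(2,1) = exp(-r*dt) * [p*2.316668 + (1-p)*1.295246] = 1.806041
  V(2,2) = exp(-r*dt) * [p*1.295246 + (1-p)*0.320386] = 0.808532
  V(1,0) = exp(-r*dt) * [p*2.851194 + (1-p)*1.806041] = 2.328370
  V(1,1) = exp(-r*dt) * [p*1.806041 + (1-p)*0.808532] = 1.307685
  V(0,0) = exp(-r*dt) * [p*2.328370 + (1-p)*1.307685] = 1.818102

Answer: Price = V(0,0) = 1.8181


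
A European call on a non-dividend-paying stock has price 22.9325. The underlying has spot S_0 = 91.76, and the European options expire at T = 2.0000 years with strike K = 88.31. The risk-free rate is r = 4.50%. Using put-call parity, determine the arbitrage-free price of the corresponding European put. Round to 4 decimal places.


Put-call parity: C - P = S_0 * exp(-qT) - K * exp(-rT).
S_0 * exp(-qT) = 91.7600 * 1.00000000 = 91.76000000
K * exp(-rT) = 88.3100 * 0.91393119 = 80.70926297
P = C - S*exp(-qT) + K*exp(-rT)
P = 22.9325 - 91.76000000 + 80.70926297 = 11.8818

Answer: Put price = 11.8818


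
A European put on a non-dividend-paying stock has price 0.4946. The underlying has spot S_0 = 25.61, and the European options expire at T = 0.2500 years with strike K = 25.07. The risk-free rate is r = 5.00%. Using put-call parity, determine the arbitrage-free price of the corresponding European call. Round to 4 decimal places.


Put-call parity: C - P = S_0 * exp(-qT) - K * exp(-rT).
S_0 * exp(-qT) = 25.6100 * 1.00000000 = 25.61000000
K * exp(-rT) = 25.0700 * 0.98757780 = 24.75857546
C = P + S*exp(-qT) - K*exp(-rT)
C = 0.4946 + 25.61000000 - 24.75857546 = 1.3460

Answer: Call price = 1.3460


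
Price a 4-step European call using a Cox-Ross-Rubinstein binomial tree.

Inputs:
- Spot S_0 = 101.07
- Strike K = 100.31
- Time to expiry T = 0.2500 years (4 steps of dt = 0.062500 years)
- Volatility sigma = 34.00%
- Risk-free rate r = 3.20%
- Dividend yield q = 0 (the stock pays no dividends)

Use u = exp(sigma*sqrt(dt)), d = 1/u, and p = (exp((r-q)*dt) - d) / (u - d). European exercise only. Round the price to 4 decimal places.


dt = T/N = 0.062500
u = exp(sigma*sqrt(dt)) = 1.088717; d = 1/u = 0.918512
p = (exp((r-q)*dt) - d) / (u - d) = 0.490525
Discount per step: exp(-r*dt) = 0.998002
Stock lattice S(k, i) with i counting down-moves:
  k=0: S(0,0) = 101.0700
  k=1: S(1,0) = 110.0366; S(1,1) = 92.8340
  k=2: S(2,0) = 119.7988; S(2,1) = 101.0700; S(2,2) = 85.2692
  k=3: S(3,0) = 130.4270; S(3,1) = 110.0366; S(3,2) = 92.8340; S(3,3) = 78.3208
  k=4: S(4,0) = 141.9981; S(4,1) = 119.7988; S(4,2) = 101.0700; S(4,3) = 85.2692; S(4,4) = 71.9386
Terminal payoffs V(N, i) = max(S_T - K, 0):
  V(4,0) = 41.688053; V(4,1) = 19.488761; V(4,2) = 0.760000; V(4,3) = 0.000000; V(4,4) = 0.000000
Backward induction: V(k, i) = exp(-r*dt) * [p * V(k+1, i) + (1-p) * V(k+1, i+1)].
  V(3,0) = exp(-r*dt) * [p*41.688053 + (1-p)*19.488761] = 30.317376
  V(3,1) = exp(-r*dt) * [p*19.488761 + (1-p)*0.760000] = 9.927053
  V(3,2) = exp(-r*dt) * [p*0.760000 + (1-p)*0.000000] = 0.372054
  V(3,3) = exp(-r*dt) * [p*0.000000 + (1-p)*0.000000] = 0.000000
  V(2,0) = exp(-r*dt) * [p*30.317376 + (1-p)*9.927053] = 19.889200
  V(2,1) = exp(-r*dt) * [p*9.927053 + (1-p)*0.372054] = 5.048913
  V(2,2) = exp(-r*dt) * [p*0.372054 + (1-p)*0.000000] = 0.182137
  V(1,0) = exp(-r*dt) * [p*19.889200 + (1-p)*5.048913] = 12.303814
  V(1,1) = exp(-r*dt) * [p*5.048913 + (1-p)*0.182137] = 2.564279
  V(0,0) = exp(-r*dt) * [p*12.303814 + (1-p)*2.564279] = 7.327097

Answer: Price = V(0,0) = 7.3271


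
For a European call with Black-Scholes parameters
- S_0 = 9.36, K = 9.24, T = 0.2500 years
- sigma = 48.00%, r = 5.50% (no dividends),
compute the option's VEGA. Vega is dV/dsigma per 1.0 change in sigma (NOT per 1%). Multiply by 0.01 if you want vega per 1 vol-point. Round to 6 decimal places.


Answer: Vega = 1.817871

Derivation:
d1 = 0.2310558535; d2 = -0.0089441465
phi(d1) = 0.3884340275; exp(-qT) = 1.0000000000; exp(-rT) = 0.9863440995
Vega = S * exp(-qT) * phi(d1) * sqrt(T) = 9.3600 * 1.0000000000 * 0.3884340275 * 0.5000000000 = 1.817871


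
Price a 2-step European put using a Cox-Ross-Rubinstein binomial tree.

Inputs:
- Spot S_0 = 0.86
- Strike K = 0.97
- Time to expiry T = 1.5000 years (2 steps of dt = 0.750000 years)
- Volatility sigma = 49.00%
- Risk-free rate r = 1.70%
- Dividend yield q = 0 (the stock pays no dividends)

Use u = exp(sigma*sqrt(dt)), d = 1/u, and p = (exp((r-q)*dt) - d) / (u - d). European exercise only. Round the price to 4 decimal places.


Answer: Price = V(0,0) = 0.2560

Derivation:
dt = T/N = 0.750000
u = exp(sigma*sqrt(dt)) = 1.528600; d = 1/u = 0.654193
p = (exp((r-q)*dt) - d) / (u - d) = 0.410150
Discount per step: exp(-r*dt) = 0.987331
Stock lattice S(k, i) with i counting down-moves:
  k=0: S(0,0) = 0.8600
  k=1: S(1,0) = 1.3146; S(1,1) = 0.5626
  k=2: S(2,0) = 2.0095; S(2,1) = 0.8600; S(2,2) = 0.3681
Terminal payoffs V(N, i) = max(K - S_T, 0):
  V(2,0) = 0.000000; V(2,1) = 0.110000; V(2,2) = 0.601947
Backward induction: V(k, i) = exp(-r*dt) * [p * V(k+1, i) + (1-p) * V(k+1, i+1)].
  V(1,0) = exp(-r*dt) * [p*0.000000 + (1-p)*0.110000] = 0.064061
  V(1,1) = exp(-r*dt) * [p*0.110000 + (1-p)*0.601947] = 0.395105
  V(0,0) = exp(-r*dt) * [p*0.064061 + (1-p)*0.395105] = 0.256042


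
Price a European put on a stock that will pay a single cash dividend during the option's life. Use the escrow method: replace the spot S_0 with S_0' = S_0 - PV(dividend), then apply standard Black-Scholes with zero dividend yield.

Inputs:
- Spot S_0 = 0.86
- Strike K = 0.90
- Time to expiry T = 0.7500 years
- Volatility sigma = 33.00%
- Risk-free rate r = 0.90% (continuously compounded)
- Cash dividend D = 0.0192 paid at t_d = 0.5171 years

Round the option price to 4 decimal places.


Answer: Price = 0.1273

Derivation:
PV(D) = D * exp(-r * t_d) = 0.0192 * 0.99535691 = 0.01911085
S_0' = S_0 - PV(D) = 0.8600 - 0.01911085 = 0.84088915
d1 = (ln(S_0'/K) + (r + sigma^2/2)*T) / (sigma*sqrt(T)) = -0.07119751
d2 = d1 - sigma*sqrt(T) = -0.35698590
exp(-rT) = 0.99327273
N(-d1) = 0.52837972; N(-d2) = 0.63944882
P = K * exp(-rT) * N(-d2) - S_0' * N(-d1) = 0.9000 * 0.99327273 * 0.63944882 - 0.84088915 * 0.52837972 = 0.1273


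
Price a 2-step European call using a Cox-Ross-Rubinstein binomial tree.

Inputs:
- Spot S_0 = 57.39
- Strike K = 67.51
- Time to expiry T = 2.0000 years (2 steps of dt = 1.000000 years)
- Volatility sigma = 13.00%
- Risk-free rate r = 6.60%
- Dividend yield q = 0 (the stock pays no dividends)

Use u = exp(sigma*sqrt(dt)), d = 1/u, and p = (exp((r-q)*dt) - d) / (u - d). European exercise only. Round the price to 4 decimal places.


Answer: Price = V(0,0) = 3.2251

Derivation:
dt = T/N = 1.000000
u = exp(sigma*sqrt(dt)) = 1.138828; d = 1/u = 0.878095
p = (exp((r-q)*dt) - d) / (u - d) = 0.729218
Discount per step: exp(-r*dt) = 0.936131
Stock lattice S(k, i) with i counting down-moves:
  k=0: S(0,0) = 57.3900
  k=1: S(1,0) = 65.3574; S(1,1) = 50.3939
  k=2: S(2,0) = 74.4308; S(2,1) = 57.3900; S(2,2) = 44.2507
Terminal payoffs V(N, i) = max(S_T - K, 0):
  V(2,0) = 6.920818; V(2,1) = 0.000000; V(2,2) = 0.000000
Backward induction: V(k, i) = exp(-r*dt) * [p * V(k+1, i) + (1-p) * V(k+1, i+1)].
  V(1,0) = exp(-r*dt) * [p*6.920818 + (1-p)*0.000000] = 4.724454
  V(1,1) = exp(-r*dt) * [p*0.000000 + (1-p)*0.000000] = 0.000000
  V(0,0) = exp(-r*dt) * [p*4.724454 + (1-p)*0.000000] = 3.225120


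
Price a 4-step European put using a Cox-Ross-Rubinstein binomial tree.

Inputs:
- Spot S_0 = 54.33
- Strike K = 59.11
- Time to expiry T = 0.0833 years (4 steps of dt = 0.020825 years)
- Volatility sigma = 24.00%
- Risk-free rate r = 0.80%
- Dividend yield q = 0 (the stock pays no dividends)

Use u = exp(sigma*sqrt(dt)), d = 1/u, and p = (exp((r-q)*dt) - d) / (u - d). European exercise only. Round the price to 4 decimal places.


Answer: Price = V(0,0) = 4.9362

Derivation:
dt = T/N = 0.020825
u = exp(sigma*sqrt(dt)) = 1.035241; d = 1/u = 0.965959
p = (exp((r-q)*dt) - d) / (u - d) = 0.493747
Discount per step: exp(-r*dt) = 0.999833
Stock lattice S(k, i) with i counting down-moves:
  k=0: S(0,0) = 54.3300
  k=1: S(1,0) = 56.2446; S(1,1) = 52.4805
  k=2: S(2,0) = 58.2267; S(2,1) = 54.3300; S(2,2) = 50.6940
  k=3: S(3,0) = 60.2787; S(3,1) = 56.2446; S(3,2) = 52.4805; S(3,3) = 48.9684
  k=4: S(4,0) = 62.4030; S(4,1) = 58.2267; S(4,2) = 54.3300; S(4,3) = 50.6940; S(4,4) = 47.3014
Terminal payoffs V(N, i) = max(K - S_T, 0):
  V(4,0) = 0.000000; V(4,1) = 0.883258; V(4,2) = 4.780000; V(4,3) = 8.415958; V(4,4) = 11.808585
Backward induction: V(k, i) = exp(-r*dt) * [p * V(k+1, i) + (1-p) * V(k+1, i+1)].
  V(3,0) = exp(-r*dt) * [p*0.000000 + (1-p)*0.883258] = 0.447077
  V(3,1) = exp(-r*dt) * [p*0.883258 + (1-p)*4.780000] = 2.855519
  V(3,2) = exp(-r*dt) * [p*4.780000 + (1-p)*8.415958] = 6.619611
  V(3,3) = exp(-r*dt) * [p*8.415958 + (1-p)*11.808585] = 10.131797
  V(2,0) = exp(-r*dt) * [p*0.447077 + (1-p)*2.855519] = 1.666080
  V(2,1) = exp(-r*dt) * [p*2.855519 + (1-p)*6.619611] = 4.760308
  V(2,2) = exp(-r*dt) * [p*6.619611 + (1-p)*10.131797] = 8.396266
  V(1,0) = exp(-r*dt) * [p*1.666080 + (1-p)*4.760308] = 3.232003
  V(1,1) = exp(-r*dt) * [p*4.760308 + (1-p)*8.396266] = 6.599922
  V(0,0) = exp(-r*dt) * [p*3.232003 + (1-p)*6.599922] = 4.936199


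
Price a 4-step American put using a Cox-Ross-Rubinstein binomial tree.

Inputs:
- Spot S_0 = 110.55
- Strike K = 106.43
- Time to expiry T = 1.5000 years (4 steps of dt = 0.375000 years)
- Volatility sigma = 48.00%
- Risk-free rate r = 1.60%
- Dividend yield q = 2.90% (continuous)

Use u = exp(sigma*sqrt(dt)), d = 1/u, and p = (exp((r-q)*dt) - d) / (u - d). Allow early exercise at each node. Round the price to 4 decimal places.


dt = T/N = 0.375000
u = exp(sigma*sqrt(dt)) = 1.341702; d = 1/u = 0.745322
p = (exp((r-q)*dt) - d) / (u - d) = 0.418885
Discount per step: exp(-r*dt) = 0.994018
Stock lattice S(k, i) with i counting down-moves:
  k=0: S(0,0) = 110.5500
  k=1: S(1,0) = 148.3251; S(1,1) = 82.3954
  k=2: S(2,0) = 199.0081; S(2,1) = 110.5500; S(2,2) = 61.4111
  k=3: S(3,0) = 267.0095; S(3,1) = 148.3251; S(3,2) = 82.3954; S(3,3) = 45.7710
  k=4: S(4,0) = 358.2471; S(4,1) = 199.0081; S(4,2) = 110.5500; S(4,3) = 61.4111; S(4,4) = 34.1142
Terminal payoffs V(N, i) = max(K - S_T, 0):
  V(4,0) = 0.000000; V(4,1) = 0.000000; V(4,2) = 0.000000; V(4,3) = 45.018914; V(4,4) = 72.315830
Backward induction: V(k, i) = exp(-r*dt) * [p * V(k+1, i) + (1-p) * V(k+1, i+1)]; then take max(V_cont, immediate exercise) for American.
  V(3,0) = exp(-r*dt) * [p*0.000000 + (1-p)*0.000000] = 0.000000; exercise = 0.000000; V(3,0) = max -> 0.000000
  V(3,1) = exp(-r*dt) * [p*0.000000 + (1-p)*0.000000] = 0.000000; exercise = 0.000000; V(3,1) = max -> 0.000000
  V(3,2) = exp(-r*dt) * [p*0.000000 + (1-p)*45.018914] = 26.004650; exercise = 24.034639; V(3,2) = max -> 26.004650
  V(3,3) = exp(-r*dt) * [p*45.018914 + (1-p)*72.315830] = 60.517354; exercise = 60.658959; V(3,3) = max -> 60.658959
  V(2,0) = exp(-r*dt) * [p*0.000000 + (1-p)*0.000000] = 0.000000; exercise = 0.000000; V(2,0) = max -> 0.000000
  V(2,1) = exp(-r*dt) * [p*0.000000 + (1-p)*26.004650] = 15.021282; exercise = 0.000000; V(2,1) = max -> 15.021282
  V(2,2) = exp(-r*dt) * [p*26.004650 + (1-p)*60.658959] = 45.866746; exercise = 45.018914; V(2,2) = max -> 45.866746
  V(1,0) = exp(-r*dt) * [p*0.000000 + (1-p)*15.021282] = 8.676868; exercise = 0.000000; V(1,0) = max -> 8.676868
  V(1,1) = exp(-r*dt) * [p*15.021282 + (1-p)*45.866746] = 32.748946; exercise = 24.034639; V(1,1) = max -> 32.748946
  V(0,0) = exp(-r*dt) * [p*8.676868 + (1-p)*32.748946] = 22.529917; exercise = 0.000000; V(0,0) = max -> 22.529917

Answer: Price = V(0,0) = 22.5299


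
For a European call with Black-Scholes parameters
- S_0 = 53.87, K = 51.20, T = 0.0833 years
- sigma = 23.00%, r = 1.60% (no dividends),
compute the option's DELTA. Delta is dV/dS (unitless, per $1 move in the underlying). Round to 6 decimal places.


Answer: Delta = 0.793622

Derivation:
d1 = 0.8190516884; d2 = 0.7526696878
phi(d1) = 0.2852579651; exp(-qT) = 1.0000000000; exp(-rT) = 0.9986680878
N(d1) = 0.7936215380
Delta = exp(-qT) * N(d1) = 1.0000000000 * 0.7936215380 = 0.793622


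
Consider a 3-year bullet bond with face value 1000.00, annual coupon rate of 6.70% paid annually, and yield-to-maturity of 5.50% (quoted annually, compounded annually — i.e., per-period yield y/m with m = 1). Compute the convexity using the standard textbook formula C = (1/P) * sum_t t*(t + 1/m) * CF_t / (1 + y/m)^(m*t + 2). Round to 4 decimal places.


Coupon per period c = face * coupon_rate / m = 67.000000
Periods per year m = 1; per-period yield y/m = 0.055000
Number of cashflows N = 3
Cashflows (t years, CF_t, discount factor 1/(1+y/m)^(m*t), PV):
  t = 1.0000: CF_t = 67.000000, DF = 0.947867, PV = 63.507109
  t = 2.0000: CF_t = 67.000000, DF = 0.898452, PV = 60.196312
  t = 3.0000: CF_t = 1067.000000, DF = 0.851614, PV = 908.671780
Price P = sum_t PV_t = 1032.375201
Convexity numerator sum_t t*(t + 1/m) * CF_t / (1+y/m)^(m*t + 2):
  t = 1.0000: term = 114.116231
  t = 2.0000: term = 324.501131
  t = 3.0000: term = 9796.780267
Convexity = (1/P) * sum = 10235.397628 / 1032.375201 = 9.914416

Answer: Convexity = 9.9144


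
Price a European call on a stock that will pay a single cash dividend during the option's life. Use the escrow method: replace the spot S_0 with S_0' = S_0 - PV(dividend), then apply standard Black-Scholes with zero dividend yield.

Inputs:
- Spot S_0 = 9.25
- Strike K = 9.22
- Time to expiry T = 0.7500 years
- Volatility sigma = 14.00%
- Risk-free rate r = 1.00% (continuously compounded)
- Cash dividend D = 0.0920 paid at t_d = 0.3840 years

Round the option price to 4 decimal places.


Answer: Price = 0.4462

Derivation:
PV(D) = D * exp(-r * t_d) = 0.0920 * 0.99616736 = 0.09164740
S_0' = S_0 - PV(D) = 9.2500 - 0.09164740 = 9.15835260
d1 = (ln(S_0'/K) + (r + sigma^2/2)*T) / (sigma*sqrt(T)) = 0.06714813
d2 = d1 - sigma*sqrt(T) = -0.05409543
exp(-rT) = 0.99252805
N(d1) = 0.52676811; N(d2) = 0.47842957
C = S_0' * N(d1) - K * exp(-rT) * N(d2) = 9.15835260 * 0.52676811 - 9.2200 * 0.99252805 * 0.47842957 = 0.4462


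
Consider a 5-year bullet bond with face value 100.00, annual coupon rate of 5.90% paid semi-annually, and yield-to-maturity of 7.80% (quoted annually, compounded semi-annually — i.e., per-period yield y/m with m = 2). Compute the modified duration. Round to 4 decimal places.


Answer: Modified duration = 4.2084

Derivation:
Coupon per period c = face * coupon_rate / m = 2.950000
Periods per year m = 2; per-period yield y/m = 0.039000
Number of cashflows N = 10
Cashflows (t years, CF_t, discount factor 1/(1+y/m)^(m*t), PV):
  t = 0.5000: CF_t = 2.950000, DF = 0.962464, PV = 2.839269
  t = 1.0000: CF_t = 2.950000, DF = 0.926337, PV = 2.732693
  t = 1.5000: CF_t = 2.950000, DF = 0.891566, PV = 2.630119
  t = 2.0000: CF_t = 2.950000, DF = 0.858100, PV = 2.531394
  t = 2.5000: CF_t = 2.950000, DF = 0.825890, PV = 2.436376
  t = 3.0000: CF_t = 2.950000, DF = 0.794889, PV = 2.344924
  t = 3.5000: CF_t = 2.950000, DF = 0.765052, PV = 2.256905
  t = 4.0000: CF_t = 2.950000, DF = 0.736335, PV = 2.172189
  t = 4.5000: CF_t = 2.950000, DF = 0.708696, PV = 2.090654
  t = 5.0000: CF_t = 102.950000, DF = 0.682094, PV = 70.221625
Price P = sum_t PV_t = 92.256147
First compute Macaulay numerator sum_t t * PV_t:
  t * PV_t at t = 0.5000: 1.419634
  t * PV_t at t = 1.0000: 2.732693
  t * PV_t at t = 1.5000: 3.945178
  t * PV_t at t = 2.0000: 5.062789
  t * PV_t at t = 2.5000: 6.090940
  t * PV_t at t = 3.0000: 7.034771
  t * PV_t at t = 3.5000: 7.899166
  t * PV_t at t = 4.0000: 8.688757
  t * PV_t at t = 4.5000: 9.407941
  t * PV_t at t = 5.0000: 351.108125
Macaulay duration D = 403.389995 / 92.256147 = 4.372500
Modified duration = D / (1 + y/m) = 4.372500 / (1 + 0.039000) = 4.208373


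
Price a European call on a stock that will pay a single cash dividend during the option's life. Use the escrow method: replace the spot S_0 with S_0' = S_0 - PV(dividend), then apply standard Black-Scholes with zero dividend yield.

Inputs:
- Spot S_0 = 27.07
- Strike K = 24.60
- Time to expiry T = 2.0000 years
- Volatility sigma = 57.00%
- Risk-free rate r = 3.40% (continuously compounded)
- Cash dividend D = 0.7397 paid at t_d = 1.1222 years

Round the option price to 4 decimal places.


Answer: Price = 9.5168

Derivation:
PV(D) = D * exp(-r * t_d) = 0.7397 * 0.96256392 = 0.71200853
S_0' = S_0 - PV(D) = 27.0700 - 0.71200853 = 26.35799147
d1 = (ln(S_0'/K) + (r + sigma^2/2)*T) / (sigma*sqrt(T)) = 0.57303570
d2 = d1 - sigma*sqrt(T) = -0.23306603
exp(-rT) = 0.93426047
N(d1) = 0.71668974; N(d2) = 0.40785507
C = S_0' * N(d1) - K * exp(-rT) * N(d2) = 26.35799147 * 0.71668974 - 24.6000 * 0.93426047 * 0.40785507 = 9.5168


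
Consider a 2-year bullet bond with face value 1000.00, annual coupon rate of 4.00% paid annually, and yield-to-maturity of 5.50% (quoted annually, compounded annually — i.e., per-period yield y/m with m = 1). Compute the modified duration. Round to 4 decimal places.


Coupon per period c = face * coupon_rate / m = 40.000000
Periods per year m = 1; per-period yield y/m = 0.055000
Number of cashflows N = 2
Cashflows (t years, CF_t, discount factor 1/(1+y/m)^(m*t), PV):
  t = 1.0000: CF_t = 40.000000, DF = 0.947867, PV = 37.914692
  t = 2.0000: CF_t = 1040.000000, DF = 0.898452, PV = 934.390512
Price P = sum_t PV_t = 972.305204
First compute Macaulay numerator sum_t t * PV_t:
  t * PV_t at t = 1.0000: 37.914692
  t * PV_t at t = 2.0000: 1868.781025
Macaulay duration D = 1906.695717 / 972.305204 = 1.961005
Modified duration = D / (1 + y/m) = 1.961005 / (1 + 0.055000) = 1.858773

Answer: Modified duration = 1.8588


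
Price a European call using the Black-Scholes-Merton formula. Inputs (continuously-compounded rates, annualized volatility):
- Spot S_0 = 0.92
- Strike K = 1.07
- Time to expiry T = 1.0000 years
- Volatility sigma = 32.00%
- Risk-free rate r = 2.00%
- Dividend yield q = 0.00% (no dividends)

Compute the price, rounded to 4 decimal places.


Answer: Price = 0.0710

Derivation:
d1 = (ln(S/K) + (r - q + 0.5*sigma^2) * T) / (sigma * sqrt(T)) = -0.24950080
d2 = d1 - sigma * sqrt(T) = -0.56950080
exp(-rT) = 0.98019867; exp(-qT) = 1.00000000
C = S_0 * exp(-qT) * N(d1) - K * exp(-rT) * N(d2)
N(d1) = 0.40148671; N(d2) = 0.28450816
C = 0.9200 * 1.00000000 * 0.40148671 - 1.0700 * 0.98019867 * 0.28450816 = 0.0710
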